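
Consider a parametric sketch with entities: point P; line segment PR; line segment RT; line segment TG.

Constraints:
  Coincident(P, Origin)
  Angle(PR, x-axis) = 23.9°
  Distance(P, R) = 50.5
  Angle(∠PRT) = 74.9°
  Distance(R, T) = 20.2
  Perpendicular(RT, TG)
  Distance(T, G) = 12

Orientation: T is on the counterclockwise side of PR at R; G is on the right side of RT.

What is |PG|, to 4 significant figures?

61.16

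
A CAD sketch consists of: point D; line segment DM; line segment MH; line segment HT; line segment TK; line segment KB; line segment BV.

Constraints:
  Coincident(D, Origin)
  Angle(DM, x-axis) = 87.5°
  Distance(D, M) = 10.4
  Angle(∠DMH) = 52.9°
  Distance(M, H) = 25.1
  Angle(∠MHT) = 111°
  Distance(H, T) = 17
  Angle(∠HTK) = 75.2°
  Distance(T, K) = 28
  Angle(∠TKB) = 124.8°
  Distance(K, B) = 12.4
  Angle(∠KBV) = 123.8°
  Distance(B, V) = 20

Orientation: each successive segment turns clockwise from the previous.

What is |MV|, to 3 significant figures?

9.77

∠TKB = 124.8° gives KB at 91.4° from the x-axis; with |KB| = 12.4, B = (-9.31, 6.09). ∠KBV = 123.8° gives BV at 35.2° from the x-axis; with |BV| = 20.0, V = (7.04, 17.6). Then |MV| = |V − M| = 9.77.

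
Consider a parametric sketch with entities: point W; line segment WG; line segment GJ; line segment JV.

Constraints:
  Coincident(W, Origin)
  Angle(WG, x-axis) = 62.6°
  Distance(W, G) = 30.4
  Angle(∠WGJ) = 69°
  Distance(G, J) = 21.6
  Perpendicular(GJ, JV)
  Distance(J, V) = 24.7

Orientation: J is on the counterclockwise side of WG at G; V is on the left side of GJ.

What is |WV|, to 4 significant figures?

11.32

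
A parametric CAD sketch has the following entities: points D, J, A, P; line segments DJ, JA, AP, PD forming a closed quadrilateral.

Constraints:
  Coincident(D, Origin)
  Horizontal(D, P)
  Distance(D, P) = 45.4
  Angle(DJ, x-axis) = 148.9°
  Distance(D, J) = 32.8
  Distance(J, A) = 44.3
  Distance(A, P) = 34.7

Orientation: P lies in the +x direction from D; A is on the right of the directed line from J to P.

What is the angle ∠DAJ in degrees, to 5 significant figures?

8.0213°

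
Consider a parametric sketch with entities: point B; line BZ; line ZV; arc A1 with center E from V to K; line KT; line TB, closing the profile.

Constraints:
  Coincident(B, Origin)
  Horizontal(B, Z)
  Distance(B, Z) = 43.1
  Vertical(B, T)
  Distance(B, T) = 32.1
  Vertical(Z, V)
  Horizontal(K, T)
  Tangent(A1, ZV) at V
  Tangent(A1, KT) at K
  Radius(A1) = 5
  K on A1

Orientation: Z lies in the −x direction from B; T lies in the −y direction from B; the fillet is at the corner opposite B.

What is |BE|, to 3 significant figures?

46.8

B is at the origin; B and Z share the same y with |BZ| = 43.1 and Z on the −x side, so Z = (-43.1, 0.00). BT is vertical with |BT| = 32.1 and T on the −y side, so T = (0.00, -32.1). The virtual corner opposite B is at (-43.1, -32.1). Since A1 is tangent to ZV there, EV ⟂ ZV and tangency of A1 to KT means the radius EK is perpendicular to KT, with radius 5.0, so the center E sits 5.0 in from both sides at E = (-38.1, -27.1). Then |BE| = |E − B| = 46.8.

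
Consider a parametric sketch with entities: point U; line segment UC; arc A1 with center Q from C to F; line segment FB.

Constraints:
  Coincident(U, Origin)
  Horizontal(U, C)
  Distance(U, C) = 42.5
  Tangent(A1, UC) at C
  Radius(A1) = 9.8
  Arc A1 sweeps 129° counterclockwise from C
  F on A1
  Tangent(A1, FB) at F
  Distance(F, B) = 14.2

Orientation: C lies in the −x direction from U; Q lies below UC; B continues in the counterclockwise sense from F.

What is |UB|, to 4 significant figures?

49.24

On A1, C sits at bearing 90° from Q; a 129° counterclockwise sweep puts F at bearing 219°, so F = Q + 9.8·(cos 219°, sin 219°) = (-50.12, -15.97). Since A1 is tangent to FB there, QF ⟂ FB, so FB runs along (−sin 219°, cos 219°); with |FB| = 14.2, B = (-41.18, -27.00). Then |UB| = |B − U| = 49.24.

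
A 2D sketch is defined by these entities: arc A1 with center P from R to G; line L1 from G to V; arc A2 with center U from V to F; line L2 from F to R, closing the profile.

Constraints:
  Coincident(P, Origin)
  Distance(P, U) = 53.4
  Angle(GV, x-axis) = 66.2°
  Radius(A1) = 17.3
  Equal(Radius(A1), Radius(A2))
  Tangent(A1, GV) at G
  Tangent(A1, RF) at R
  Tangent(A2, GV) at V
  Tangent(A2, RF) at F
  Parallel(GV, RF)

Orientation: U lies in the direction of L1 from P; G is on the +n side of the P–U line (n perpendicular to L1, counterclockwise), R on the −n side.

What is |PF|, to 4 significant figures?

56.13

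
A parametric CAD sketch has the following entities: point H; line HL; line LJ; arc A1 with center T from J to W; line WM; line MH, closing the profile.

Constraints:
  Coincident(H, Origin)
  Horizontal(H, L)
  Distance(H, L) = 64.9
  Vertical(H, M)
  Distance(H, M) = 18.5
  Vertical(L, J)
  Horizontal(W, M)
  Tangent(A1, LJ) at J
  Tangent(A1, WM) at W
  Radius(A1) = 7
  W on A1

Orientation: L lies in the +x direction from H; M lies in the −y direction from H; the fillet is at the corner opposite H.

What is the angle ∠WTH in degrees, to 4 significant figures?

101.2°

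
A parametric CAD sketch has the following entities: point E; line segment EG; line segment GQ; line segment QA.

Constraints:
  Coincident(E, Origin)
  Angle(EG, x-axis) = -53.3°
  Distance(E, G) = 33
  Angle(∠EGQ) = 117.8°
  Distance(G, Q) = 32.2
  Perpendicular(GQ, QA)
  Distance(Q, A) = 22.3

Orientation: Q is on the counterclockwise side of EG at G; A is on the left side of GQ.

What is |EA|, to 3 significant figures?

48.1

∠EGQ = 117.8°, so GQ runs at -53.3° + (180° − 117.8°) = 8.90° from the x-axis; with |GQ| = 32.2, Q = G + 32.2·(cos 8.90°, sin 8.90°) = (51.5, -21.5). GQ ⟂ QA; with |QA| = 22.3 on the left of GQ, A = Q + 22.3·(-0.155, 0.988) = (48.1, 0.555). Then |EA| = |A − E| = 48.1.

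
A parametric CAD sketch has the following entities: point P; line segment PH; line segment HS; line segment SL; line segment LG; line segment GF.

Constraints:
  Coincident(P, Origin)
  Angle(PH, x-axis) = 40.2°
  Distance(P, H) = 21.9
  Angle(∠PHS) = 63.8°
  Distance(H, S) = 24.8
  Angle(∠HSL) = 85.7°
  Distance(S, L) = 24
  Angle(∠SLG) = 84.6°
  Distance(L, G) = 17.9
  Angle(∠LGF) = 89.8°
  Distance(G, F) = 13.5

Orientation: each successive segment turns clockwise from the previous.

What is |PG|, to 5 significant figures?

4.4947

P is at the origin; PH runs at 40.2° with length 21.9, so H = (16.727, 14.136). ∠PHS = 63.8° gives HS at -76.000° from the x-axis; with |HS| = 24.8, S = (22.727, -9.9278). ∠HSL = 85.7° gives SL at -170.30° from the x-axis; with |SL| = 24.0, L = (-0.93009, -13.972). ∠SLG = 84.6° gives LG at 94.300° from the x-axis; with |LG| = 17.9, G = (-2.2722, 3.8781). Then |PG| = |G − P| = 4.4947.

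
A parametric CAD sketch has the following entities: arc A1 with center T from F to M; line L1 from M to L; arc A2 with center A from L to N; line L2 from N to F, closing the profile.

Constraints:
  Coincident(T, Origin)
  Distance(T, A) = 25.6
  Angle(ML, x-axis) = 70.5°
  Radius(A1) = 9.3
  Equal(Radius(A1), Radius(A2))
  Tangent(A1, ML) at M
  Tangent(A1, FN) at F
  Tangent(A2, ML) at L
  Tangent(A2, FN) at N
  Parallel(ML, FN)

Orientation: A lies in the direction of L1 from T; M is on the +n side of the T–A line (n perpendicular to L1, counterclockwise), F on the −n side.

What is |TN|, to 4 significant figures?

27.24

The slot axis is L1's direction at 70.5°, so u = (cos 70.5°, sin 70.5°) = (0.3338, 0.9426) and n = (−sin 70.5°, cos 70.5°) = (-0.9426, 0.3338). T is at the origin and A lies 25.6 along u from T, so A = 25.6·u = (8.545, 24.13). Tangency of A1 to both parallel lines with radius 9.3 puts M and F at T ± 9.3·n: M = (-8.767, 3.104), F = (8.767, -3.104). Equal radii place L and N the same way about A: L = A + 9.3·n = (-0.2211, 27.24), N = A − 9.3·n = (17.31, 21.03). Then |TN| = |N − T| = 27.24.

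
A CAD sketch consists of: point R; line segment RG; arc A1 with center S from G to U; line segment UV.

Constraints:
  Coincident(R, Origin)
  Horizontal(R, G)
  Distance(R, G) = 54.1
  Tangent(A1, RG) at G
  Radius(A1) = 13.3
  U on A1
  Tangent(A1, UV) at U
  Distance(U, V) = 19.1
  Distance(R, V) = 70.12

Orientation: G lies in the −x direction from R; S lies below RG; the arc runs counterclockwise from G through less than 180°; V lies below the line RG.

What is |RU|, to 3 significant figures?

69.0

Checks: |SU| = 13.30 ✓; ∠(SU, UV) = 90.00° ✓; |UV| = 19.10 ✓; |RV| = 70.12 ✓.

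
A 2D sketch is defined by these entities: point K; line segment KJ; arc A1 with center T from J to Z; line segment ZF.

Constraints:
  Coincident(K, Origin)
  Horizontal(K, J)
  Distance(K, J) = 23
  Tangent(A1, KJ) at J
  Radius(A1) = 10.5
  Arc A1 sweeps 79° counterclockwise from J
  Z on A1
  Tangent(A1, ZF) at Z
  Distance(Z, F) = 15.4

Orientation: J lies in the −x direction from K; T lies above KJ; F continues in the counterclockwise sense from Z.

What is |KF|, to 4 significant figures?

25.55

K is at the origin; KJ is horizontal with |KJ| = 23.0 and J on the −x side, so J = (-23.00, 0.000). Tangency of A1 to KJ means the radius TJ is perpendicular to KJ, so T = J + (0, 10.5) = (-23.00, 10.50). On A1, J sits at bearing -90° from T; a 79° counterclockwise sweep puts Z at bearing -11°, so Z = T + 10.5·(cos -11°, sin -11°) = (-12.69, 8.497). Tangency of A1 to ZF means the radius TZ is perpendicular to ZF, so ZF runs along (−sin -11°, cos -11°); with |ZF| = 15.4, F = (-9.754, 23.61). Then |KF| = |F − K| = 25.55.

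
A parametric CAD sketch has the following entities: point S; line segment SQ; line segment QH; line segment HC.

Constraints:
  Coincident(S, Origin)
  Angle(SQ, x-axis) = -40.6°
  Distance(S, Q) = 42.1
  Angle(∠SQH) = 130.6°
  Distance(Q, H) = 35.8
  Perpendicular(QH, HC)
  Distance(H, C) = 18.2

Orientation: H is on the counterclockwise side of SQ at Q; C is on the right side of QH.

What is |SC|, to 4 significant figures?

80.69

S is at the origin; SQ runs at -40.6° with length 42.1, so Q = 42.1·(cos -40.6°, sin -40.6°) = (31.97, -27.40). ∠SQH = 130.6°, so QH runs at -40.6° + (180° − 130.6°) = 8.800° from the x-axis; with |QH| = 35.8, H = Q + 35.8·(cos 8.800°, sin 8.800°) = (67.34, -21.92). QH is perpendicular to HC; with |HC| = 18.2 on the right of QH, C = H + 18.2·(0.1530, -0.9882) = (70.13, -39.91). Then |SC| = |C − S| = 80.69.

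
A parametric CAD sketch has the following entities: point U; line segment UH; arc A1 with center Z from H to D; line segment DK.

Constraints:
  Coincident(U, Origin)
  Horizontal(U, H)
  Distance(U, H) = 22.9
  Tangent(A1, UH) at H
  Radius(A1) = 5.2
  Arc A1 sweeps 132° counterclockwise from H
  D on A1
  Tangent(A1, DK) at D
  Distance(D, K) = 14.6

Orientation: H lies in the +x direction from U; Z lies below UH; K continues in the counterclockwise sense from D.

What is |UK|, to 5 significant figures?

34.801

On A1, H sits at bearing 90° from Z; a 132° counterclockwise sweep puts D at bearing 222°, so D = Z + 5.2·(cos 222°, sin 222°) = (19.036, -8.6795). A1 meets DK tangentially, so ZD is at right angles to DK, so DK runs along (−sin 222°, cos 222°); with |DK| = 14.6, K = (28.805, -19.529). Then |UK| = |K − U| = 34.801.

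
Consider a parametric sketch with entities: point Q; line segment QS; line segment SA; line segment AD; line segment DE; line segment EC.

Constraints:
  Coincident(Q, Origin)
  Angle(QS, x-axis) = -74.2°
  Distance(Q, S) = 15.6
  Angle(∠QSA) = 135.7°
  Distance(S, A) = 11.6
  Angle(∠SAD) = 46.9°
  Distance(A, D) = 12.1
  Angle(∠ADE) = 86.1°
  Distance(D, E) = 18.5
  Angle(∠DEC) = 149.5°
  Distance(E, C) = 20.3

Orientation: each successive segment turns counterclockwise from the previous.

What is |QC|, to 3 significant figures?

35.5

Q is at the origin; QS runs at -74.2° with length 15.6, so S = (4.25, -15.0). ∠QSA = 135.7° gives SA at -29.9° from the x-axis; with |SA| = 11.6, A = (14.3, -20.8). ∠SAD = 46.9° gives AD at 103° from the x-axis; with |AD| = 12.1, D = (11.5, -9.01). ∠ADE = 86.1° gives DE at -163° from the x-axis; with |DE| = 18.5, E = (-6.14, -14.5). ∠DEC = 149.5° gives EC at -132° from the x-axis; with |EC| = 20.3, C = (-19.8, -29.4). Then |QC| = |C − Q| = 35.5.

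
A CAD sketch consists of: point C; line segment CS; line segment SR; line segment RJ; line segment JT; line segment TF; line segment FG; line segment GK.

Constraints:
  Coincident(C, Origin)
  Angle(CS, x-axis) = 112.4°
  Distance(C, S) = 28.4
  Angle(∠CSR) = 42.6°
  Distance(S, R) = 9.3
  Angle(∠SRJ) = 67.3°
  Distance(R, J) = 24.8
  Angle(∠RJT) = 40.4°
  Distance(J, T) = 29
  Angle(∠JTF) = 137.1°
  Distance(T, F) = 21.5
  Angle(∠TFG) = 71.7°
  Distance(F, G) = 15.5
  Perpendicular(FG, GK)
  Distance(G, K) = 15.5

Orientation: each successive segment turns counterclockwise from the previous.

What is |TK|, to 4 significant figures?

10.03

C is at the origin; CS runs at 112.4° with length 28.4, so S = (-10.82, 26.26). ∠CSR = 42.6° gives SR at -110.2° from the x-axis; with |SR| = 9.3, R = (-14.03, 17.53). ∠SRJ = 67.3° gives RJ at 2.500° from the x-axis; with |RJ| = 24.8, J = (10.74, 18.61). ∠RJT = 40.4° gives JT at 142.1° from the x-axis; with |JT| = 29.0, T = (-12.14, 36.43). ∠JTF = 137.1° gives TF at -175.0° from the x-axis; with |TF| = 21.5, F = (-33.56, 34.55). ∠TFG = 71.7° gives FG at -66.70° from the x-axis; with |FG| = 15.5, G = (-27.43, 20.32). FG is perpendicular to GK, so GK runs at 23.30°; with |GK| = 15.5, K = (-13.19, 26.45). Then |TK| = |K − T| = 10.03.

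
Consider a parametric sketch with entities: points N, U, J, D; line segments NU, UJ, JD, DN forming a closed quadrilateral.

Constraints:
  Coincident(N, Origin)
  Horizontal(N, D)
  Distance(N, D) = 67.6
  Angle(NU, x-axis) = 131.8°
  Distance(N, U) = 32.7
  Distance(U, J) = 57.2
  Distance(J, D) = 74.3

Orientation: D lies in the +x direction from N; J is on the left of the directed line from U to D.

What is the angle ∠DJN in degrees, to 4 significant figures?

57.95°

Checks: |UJ| = 57.20 ✓; |JD| = 74.30 ✓.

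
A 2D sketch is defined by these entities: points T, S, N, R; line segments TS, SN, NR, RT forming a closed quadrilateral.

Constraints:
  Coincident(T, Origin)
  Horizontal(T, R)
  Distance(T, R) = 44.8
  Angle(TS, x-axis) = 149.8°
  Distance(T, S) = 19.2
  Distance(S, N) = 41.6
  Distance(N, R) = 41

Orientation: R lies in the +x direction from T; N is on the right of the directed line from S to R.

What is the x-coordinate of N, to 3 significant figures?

10.3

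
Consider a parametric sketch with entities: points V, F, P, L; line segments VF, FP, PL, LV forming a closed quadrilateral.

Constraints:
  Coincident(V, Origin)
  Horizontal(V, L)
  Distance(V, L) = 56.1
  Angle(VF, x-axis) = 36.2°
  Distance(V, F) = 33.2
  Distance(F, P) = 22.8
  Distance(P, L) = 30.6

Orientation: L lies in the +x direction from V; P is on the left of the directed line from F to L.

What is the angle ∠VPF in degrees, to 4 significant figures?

6.485°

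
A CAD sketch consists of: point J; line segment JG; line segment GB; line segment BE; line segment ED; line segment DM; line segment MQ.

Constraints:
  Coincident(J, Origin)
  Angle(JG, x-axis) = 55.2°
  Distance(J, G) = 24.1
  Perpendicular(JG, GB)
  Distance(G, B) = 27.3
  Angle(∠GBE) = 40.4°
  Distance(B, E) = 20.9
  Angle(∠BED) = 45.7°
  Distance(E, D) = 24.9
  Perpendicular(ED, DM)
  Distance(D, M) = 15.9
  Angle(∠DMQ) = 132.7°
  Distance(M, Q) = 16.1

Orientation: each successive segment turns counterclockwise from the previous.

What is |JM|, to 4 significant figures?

44.89

∠BED = 45.7° gives ED at 59.10° from the x-axis; with |ED| = 24.9, D = (9.463, 36.53). ED is perpendicular to DM, so DM runs at 149.1°; with |DM| = 15.9, M = (-4.180, 44.69). Then |JM| = |M − J| = 44.89.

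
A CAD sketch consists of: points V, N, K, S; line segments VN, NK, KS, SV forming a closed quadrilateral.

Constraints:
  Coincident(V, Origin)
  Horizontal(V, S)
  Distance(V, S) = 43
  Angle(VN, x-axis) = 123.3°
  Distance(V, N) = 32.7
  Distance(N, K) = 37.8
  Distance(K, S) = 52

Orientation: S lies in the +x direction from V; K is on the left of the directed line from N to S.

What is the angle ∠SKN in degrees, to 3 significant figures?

94.8°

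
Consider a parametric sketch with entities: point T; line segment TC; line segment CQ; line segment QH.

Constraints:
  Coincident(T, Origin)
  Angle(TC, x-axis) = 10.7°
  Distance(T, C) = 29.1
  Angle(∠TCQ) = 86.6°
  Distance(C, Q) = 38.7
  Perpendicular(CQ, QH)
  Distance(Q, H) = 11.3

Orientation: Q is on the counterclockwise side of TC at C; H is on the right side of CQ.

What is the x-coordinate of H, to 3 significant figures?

30.1

T is at the origin; TC runs at 10.7° with length 29.1, so C = 29.1·(cos 10.7°, sin 10.7°) = (28.6, 5.40). ∠TCQ = 86.6°, so CQ runs at 10.7° + (180° − 86.6°) = 104° from the x-axis; with |CQ| = 38.7, Q = C + 38.7·(cos 104°, sin 104°) = (19.2, 42.9). CQ ⟂ QH; with |QH| = 11.3 on the right of CQ, H = Q + 11.3·(0.970, 0.244) = (30.1, 45.7). So H.x = 30.1.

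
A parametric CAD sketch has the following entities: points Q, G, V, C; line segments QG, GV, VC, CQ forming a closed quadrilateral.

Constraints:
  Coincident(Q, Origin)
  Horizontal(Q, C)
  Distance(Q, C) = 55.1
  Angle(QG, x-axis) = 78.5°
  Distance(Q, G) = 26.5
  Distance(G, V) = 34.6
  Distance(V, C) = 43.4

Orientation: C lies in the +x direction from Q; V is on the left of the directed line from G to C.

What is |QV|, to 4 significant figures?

54.21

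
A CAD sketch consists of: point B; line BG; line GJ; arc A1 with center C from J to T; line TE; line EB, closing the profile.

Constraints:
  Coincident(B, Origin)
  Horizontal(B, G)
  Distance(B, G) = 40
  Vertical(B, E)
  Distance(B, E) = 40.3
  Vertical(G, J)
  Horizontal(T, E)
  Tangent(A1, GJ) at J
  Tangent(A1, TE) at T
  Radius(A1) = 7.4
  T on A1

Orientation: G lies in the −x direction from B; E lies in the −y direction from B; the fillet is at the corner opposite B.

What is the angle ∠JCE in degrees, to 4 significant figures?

167.2°

The virtual corner opposite B is at (-40.00, -40.30). Since A1 is tangent to GJ there, CJ ⟂ GJ and A1 meets TE tangentially, so CT is at right angles to TE, with radius 7.4, so the center C sits 7.4 in from both sides at C = (-32.60, -32.90). That places the tangent points at J = (-40.00, -32.90) on GJ and T = (-32.60, -40.30) on TE. Then cos ∠JCE = CJ·CE / (|CJ||CE|), giving 167.2°.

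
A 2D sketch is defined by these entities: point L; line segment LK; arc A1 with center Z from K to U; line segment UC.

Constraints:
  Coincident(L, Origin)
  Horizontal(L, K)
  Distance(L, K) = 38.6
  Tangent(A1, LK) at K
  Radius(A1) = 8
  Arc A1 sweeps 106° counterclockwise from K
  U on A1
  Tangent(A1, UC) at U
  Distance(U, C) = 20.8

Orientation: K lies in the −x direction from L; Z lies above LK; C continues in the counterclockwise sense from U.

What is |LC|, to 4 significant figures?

47.48

L is at the origin; LK is horizontal with |LK| = 38.6 and K on the −x side, so K = (-38.60, 0.000). A1 meets LK tangentially, so ZK is at right angles to LK, so Z = K + (0, 8) = (-38.60, 8.000). On A1, K sits at bearing -90° from Z; a 106° counterclockwise sweep puts U at bearing 16°, so U = Z + 8.0·(cos 16°, sin 16°) = (-30.91, 10.21). A1 meets UC tangentially, so ZU is at right angles to UC, so UC runs along (−sin 16°, cos 16°); with |UC| = 20.8, C = (-36.64, 30.20). Then |LC| = |C − L| = 47.48.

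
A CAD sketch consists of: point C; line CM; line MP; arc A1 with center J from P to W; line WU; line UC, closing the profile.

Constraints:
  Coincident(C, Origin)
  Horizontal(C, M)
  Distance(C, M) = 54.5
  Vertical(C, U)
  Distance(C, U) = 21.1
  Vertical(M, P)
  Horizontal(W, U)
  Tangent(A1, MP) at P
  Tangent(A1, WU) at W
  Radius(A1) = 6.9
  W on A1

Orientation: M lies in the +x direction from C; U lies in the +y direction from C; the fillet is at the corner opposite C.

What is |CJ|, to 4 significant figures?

49.67

CU is vertical with |CU| = 21.1 and U on the +y side, so U = (0.000, 21.10). The virtual corner opposite C is at (54.50, 21.10). Since A1 is tangent to MP there, JP ⟂ MP and tangency of A1 to WU means the radius JW is perpendicular to WU, with radius 6.9, so the center J sits 6.9 in from both sides at J = (47.60, 14.20). Then |CJ| = |J − C| = 49.67.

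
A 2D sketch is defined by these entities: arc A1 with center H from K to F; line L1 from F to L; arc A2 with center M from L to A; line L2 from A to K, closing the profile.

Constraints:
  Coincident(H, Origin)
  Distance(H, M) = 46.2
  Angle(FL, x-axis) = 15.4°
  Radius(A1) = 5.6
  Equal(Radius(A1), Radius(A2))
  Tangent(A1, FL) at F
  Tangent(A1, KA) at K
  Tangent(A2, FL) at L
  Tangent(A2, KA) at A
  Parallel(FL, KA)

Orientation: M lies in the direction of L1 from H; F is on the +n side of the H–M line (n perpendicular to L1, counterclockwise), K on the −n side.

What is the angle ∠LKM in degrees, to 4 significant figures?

6.716°

The slot axis is L1's direction at 15.4°, so u = (cos 15.4°, sin 15.4°) = (0.9641, 0.2656) and n = (−sin 15.4°, cos 15.4°) = (-0.2656, 0.9641). H is at the origin and M lies 46.2 along u from H, so M = 46.2·u = (44.54, 12.27). Tangency of A1 to both parallel lines with radius 5.6 puts F and K at H ± 5.6·n: F = (-1.487, 5.399), K = (1.487, -5.399). Equal radii place L and A the same way about M: L = M + 5.6·n = (43.05, 17.67), A = M − 5.6·n = (46.03, 6.870). Then cos ∠LKM = KL·KM / (|KL||KM|), giving 6.716°.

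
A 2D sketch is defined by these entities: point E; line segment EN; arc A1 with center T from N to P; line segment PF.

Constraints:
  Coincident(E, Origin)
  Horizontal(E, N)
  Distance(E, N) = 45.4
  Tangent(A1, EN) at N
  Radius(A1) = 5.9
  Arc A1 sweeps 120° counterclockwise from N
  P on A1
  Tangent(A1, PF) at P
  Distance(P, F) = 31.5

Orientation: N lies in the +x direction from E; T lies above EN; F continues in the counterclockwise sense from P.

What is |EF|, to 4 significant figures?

50.14

E is at the origin; EN is horizontal with |EN| = 45.4 and N on the +x side, so N = (45.40, 0.000). Tangency of A1 to EN means the radius TN is perpendicular to EN, so T = N + (0, 5.9) = (45.40, 5.900). On A1, N sits at bearing -90° from T; a 120° counterclockwise sweep puts P at bearing 30°, so P = T + 5.9·(cos 30°, sin 30°) = (50.51, 8.850). The tangent condition forces TP to be normal to PF, so PF runs along (−sin 30°, cos 30°); with |PF| = 31.5, F = (34.76, 36.13). Then |EF| = |F − E| = 50.14.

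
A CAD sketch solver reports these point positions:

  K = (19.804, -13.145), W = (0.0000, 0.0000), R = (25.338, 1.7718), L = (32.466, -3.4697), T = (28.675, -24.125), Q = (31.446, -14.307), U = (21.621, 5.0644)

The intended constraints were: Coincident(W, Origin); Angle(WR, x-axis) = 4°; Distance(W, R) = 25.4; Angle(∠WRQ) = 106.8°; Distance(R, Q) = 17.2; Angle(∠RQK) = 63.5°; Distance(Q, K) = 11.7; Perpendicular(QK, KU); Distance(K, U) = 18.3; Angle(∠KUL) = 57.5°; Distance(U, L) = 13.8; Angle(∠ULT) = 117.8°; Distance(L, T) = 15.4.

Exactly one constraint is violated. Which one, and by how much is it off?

Distance(L, T) = 15.4 — off by 5.60.

W = (0.00, 0.00) ✓; WR at 4.000° ✓; |WR| = 25.40 ✓; ∠WRQ = 106.8° ✓; |RQ| = 17.20 ✓; ∠RQK = 63.50° ✓; |QK| = 11.70 ✓; ∠(QK, KU) = 90.00° ✓; |KU| = 18.30 ✓; ∠KUL = 57.50° ✓; |UL| = 13.80 ✓; ∠ULT = 117.8° ✓; |LT| = 21.00 ✗.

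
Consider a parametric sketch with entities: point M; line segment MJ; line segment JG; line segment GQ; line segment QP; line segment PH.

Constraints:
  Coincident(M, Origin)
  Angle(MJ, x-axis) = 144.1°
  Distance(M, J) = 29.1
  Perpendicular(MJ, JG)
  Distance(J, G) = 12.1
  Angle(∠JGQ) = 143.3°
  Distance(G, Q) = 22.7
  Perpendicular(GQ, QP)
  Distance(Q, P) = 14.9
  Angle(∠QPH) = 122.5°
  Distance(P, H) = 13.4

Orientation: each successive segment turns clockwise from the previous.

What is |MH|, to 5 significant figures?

9.2402

M is at the origin; MJ runs at 144.1° with length 29.1, so J = (-23.572, 17.063). The perpendicularity gives JG at right angles to MJ, so JG runs at 54.100°; with |JG| = 12.1, G = (-16.477, 26.865). ∠JGQ = 143.3° gives GQ at 17.400° from the x-axis; with |GQ| = 22.7, Q = (5.1841, 33.653). The perpendicularity gives QP at right angles to GQ, so QP runs at -72.600°; with |QP| = 14.9, P = (9.6399, 19.435). ∠QPH = 122.5° gives PH at -130.10° from the x-axis; with |PH| = 13.4, H = (1.0086, 9.1850). Then |MH| = |H − M| = 9.2402.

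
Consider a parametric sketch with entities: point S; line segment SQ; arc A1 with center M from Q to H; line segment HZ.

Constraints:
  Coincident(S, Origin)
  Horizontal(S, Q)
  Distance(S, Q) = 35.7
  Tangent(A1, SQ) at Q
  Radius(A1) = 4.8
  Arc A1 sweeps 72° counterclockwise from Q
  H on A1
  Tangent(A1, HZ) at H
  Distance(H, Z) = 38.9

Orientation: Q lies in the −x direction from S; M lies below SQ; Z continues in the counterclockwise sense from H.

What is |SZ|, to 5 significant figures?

66.022

On A1, Q sits at bearing 90° from M; a 72° counterclockwise sweep puts H at bearing 162°, so H = M + 4.8·(cos 162°, sin 162°) = (-40.265, -3.3167). A1 meets HZ tangentially, so MH is at right angles to HZ, so HZ runs along (−sin 162°, cos 162°); with |HZ| = 38.9, Z = (-52.286, -40.313). Then |SZ| = |Z − S| = 66.022.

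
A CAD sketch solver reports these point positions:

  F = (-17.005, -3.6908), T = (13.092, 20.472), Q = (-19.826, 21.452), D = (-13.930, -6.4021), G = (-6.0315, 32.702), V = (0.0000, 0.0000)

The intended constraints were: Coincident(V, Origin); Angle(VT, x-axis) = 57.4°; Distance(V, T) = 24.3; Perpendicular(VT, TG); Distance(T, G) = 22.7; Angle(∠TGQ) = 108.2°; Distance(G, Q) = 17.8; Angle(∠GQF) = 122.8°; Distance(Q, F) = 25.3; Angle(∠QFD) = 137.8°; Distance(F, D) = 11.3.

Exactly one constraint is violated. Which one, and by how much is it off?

Distance(F, D) = 11.3 — off by 7.20.

V = (0.00, 0.00) ✓; VT at 57.40° ✓; |VT| = 24.30 ✓; ∠(VT, TG) = 90.00° ✓; |TG| = 22.70 ✓; ∠TGQ = 108.2° ✓; |GQ| = 17.80 ✓; ∠GQF = 122.8° ✓; |QF| = 25.30 ✓; ∠QFD = 137.8° ✓; |FD| = 4.100 ✗.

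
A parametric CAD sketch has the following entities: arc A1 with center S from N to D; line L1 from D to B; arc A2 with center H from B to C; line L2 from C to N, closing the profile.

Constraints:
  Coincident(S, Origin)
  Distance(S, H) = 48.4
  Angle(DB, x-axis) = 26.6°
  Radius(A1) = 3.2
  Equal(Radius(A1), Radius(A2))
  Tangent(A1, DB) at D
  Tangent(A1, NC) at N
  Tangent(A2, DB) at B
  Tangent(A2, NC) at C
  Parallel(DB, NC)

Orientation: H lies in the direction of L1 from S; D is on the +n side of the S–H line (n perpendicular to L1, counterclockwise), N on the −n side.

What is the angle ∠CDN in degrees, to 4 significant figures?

82.47°

The slot axis is L1's direction at 26.6°, so u = (cos 26.6°, sin 26.6°) = (0.8942, 0.4478) and n = (−sin 26.6°, cos 26.6°) = (-0.4478, 0.8942). S is at the origin and H lies 48.4 along u from S, so H = 48.4·u = (43.28, 21.67). Tangency of A1 to both parallel lines with radius 3.2 puts D and N at S ± 3.2·n: D = (-1.433, 2.861), N = (1.433, -2.861). Equal radii place B and C the same way about H: B = H + 3.2·n = (41.84, 24.53), C = H − 3.2·n = (44.71, 18.81). Then cos ∠CDN = DC·DN / (|DC||DN|), giving 82.47°.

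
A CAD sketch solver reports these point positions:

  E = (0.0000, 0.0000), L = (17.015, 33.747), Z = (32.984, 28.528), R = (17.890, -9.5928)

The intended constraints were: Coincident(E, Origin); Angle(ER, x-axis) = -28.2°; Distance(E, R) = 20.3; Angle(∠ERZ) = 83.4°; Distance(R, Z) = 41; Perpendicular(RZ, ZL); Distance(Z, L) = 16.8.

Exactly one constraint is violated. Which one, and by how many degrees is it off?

Perpendicular(RZ, ZL) — off by 3.50°.

E = (0.00, 0.00) ✓; ER at -28.20° ✓; |ER| = 20.30 ✓; ∠ERZ = 83.40° ✓; |RZ| = 41.00 ✓; ∠(RZ, ZL) = 93.50° ✗; |ZL| = 16.80 ✓.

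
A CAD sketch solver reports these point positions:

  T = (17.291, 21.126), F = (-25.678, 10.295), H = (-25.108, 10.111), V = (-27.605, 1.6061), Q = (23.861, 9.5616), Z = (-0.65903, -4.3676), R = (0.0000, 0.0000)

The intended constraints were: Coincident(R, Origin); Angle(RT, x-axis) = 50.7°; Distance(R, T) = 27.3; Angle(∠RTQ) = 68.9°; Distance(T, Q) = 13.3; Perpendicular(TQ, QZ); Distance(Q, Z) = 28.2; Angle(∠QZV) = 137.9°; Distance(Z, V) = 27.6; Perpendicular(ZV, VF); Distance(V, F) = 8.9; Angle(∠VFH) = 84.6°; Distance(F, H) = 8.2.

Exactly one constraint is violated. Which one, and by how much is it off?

Distance(F, H) = 8.2 — off by 7.60.

R = (0.00, 0.00) ✓; RT at 50.70° ✓; |RT| = 27.30 ✓; ∠RTQ = 68.90° ✓; |TQ| = 13.30 ✓; ∠(TQ, QZ) = 90.00° ✓; |QZ| = 28.20 ✓; ∠QZV = 137.9° ✓; |ZV| = 27.60 ✓; ∠(ZV, VF) = 90.00° ✓; |VF| = 8.900 ✓; ∠VFH = 84.61° ✓; |FH| = 0.5990 ✗.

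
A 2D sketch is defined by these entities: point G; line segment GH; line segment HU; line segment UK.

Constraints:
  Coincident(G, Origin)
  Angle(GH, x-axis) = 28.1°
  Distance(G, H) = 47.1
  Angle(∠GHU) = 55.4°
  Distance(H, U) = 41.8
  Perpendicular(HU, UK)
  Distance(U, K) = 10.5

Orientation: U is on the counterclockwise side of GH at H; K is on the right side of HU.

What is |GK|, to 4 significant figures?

51.52

G is at the origin; GH runs at 28.1° with length 47.1, so H = 47.1·(cos 28.1°, sin 28.1°) = (41.55, 22.18). ∠GHU = 55.4°, so HU runs at 28.1° + (180° − 55.4°) = 152.7° from the x-axis; with |HU| = 41.8, U = H + 41.8·(cos 152.7°, sin 152.7°) = (4.404, 41.36). HU is perpendicular to UK; with |UK| = 10.5 on the right of HU, K = U + 10.5·(0.4586, 0.8886) = (9.220, 50.69). Then |GK| = |K − G| = 51.52.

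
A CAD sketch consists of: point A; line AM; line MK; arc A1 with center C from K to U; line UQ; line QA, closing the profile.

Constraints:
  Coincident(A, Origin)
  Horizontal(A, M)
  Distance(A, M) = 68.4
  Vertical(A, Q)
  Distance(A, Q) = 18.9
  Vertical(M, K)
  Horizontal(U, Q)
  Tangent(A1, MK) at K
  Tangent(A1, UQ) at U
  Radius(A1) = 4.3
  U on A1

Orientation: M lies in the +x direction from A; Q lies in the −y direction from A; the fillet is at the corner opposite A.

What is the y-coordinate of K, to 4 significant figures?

-14.60

The virtual corner opposite A is at (68.40, -18.90). The tangent condition forces CK to be normal to MK and A1 meets UQ tangentially, so CU is at right angles to UQ, with radius 4.3, so the center C sits 4.3 in from both sides at C = (64.10, -14.60). That places the tangent points at K = (68.40, -14.60) on MK and U = (64.10, -18.90) on UQ. So K.y = -14.60.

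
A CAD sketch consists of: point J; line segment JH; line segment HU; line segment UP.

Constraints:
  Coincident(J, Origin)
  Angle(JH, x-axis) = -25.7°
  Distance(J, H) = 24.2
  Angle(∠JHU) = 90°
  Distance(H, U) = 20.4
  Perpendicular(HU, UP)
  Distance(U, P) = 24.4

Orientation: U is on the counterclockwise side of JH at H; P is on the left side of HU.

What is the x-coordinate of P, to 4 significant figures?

8.666

J is at the origin; JH runs at -25.7° with length 24.2, so H = 24.2·(cos -25.7°, sin -25.7°) = (21.81, -10.49). ∠JHU = 90.0°, so HU runs at -25.7° + (180° − 90.0°) = 64.30° from the x-axis; with |HU| = 20.4, U = H + 20.4·(cos 64.30°, sin 64.30°) = (30.65, 7.887). The perpendicularity gives UP at right angles to HU; with |UP| = 24.4 on the left of HU, P = U + 24.4·(-0.9011, 0.4337) = (8.666, 18.47). So P.x = 8.666.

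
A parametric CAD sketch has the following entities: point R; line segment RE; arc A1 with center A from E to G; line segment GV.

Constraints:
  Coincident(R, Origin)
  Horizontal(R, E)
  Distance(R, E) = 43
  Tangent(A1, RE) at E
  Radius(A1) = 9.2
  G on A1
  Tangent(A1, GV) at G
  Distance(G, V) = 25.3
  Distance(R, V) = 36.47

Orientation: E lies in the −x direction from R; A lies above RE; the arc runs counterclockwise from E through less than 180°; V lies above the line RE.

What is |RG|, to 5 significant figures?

35.124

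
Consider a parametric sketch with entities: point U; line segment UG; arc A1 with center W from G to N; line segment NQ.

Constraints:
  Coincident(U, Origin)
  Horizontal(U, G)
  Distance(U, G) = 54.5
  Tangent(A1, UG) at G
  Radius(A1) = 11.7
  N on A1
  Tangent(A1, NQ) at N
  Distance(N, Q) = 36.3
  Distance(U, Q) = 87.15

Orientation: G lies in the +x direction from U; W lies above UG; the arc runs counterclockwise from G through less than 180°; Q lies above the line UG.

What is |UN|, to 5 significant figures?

66.328

Checks: |WN| = 11.70 ✓; ∠(WN, NQ) = 90.00° ✓; |NQ| = 36.30 ✓; |UQ| = 87.15 ✓.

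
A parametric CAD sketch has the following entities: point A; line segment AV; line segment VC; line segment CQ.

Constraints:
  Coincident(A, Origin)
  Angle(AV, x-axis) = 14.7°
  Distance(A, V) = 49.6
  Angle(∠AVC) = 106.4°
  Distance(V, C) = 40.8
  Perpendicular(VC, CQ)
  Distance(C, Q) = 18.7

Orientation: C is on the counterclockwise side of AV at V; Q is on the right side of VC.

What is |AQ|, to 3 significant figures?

86.0

A is at the origin; AV runs at 14.7° with length 49.6, so V = 49.6·(cos 14.7°, sin 14.7°) = (48.0, 12.6). ∠AVC = 106.4°, so VC runs at 14.7° + (180° − 106.4°) = 88.3° from the x-axis; with |VC| = 40.8, C = V + 40.8·(cos 88.3°, sin 88.3°) = (49.2, 53.4). The perpendicularity gives CQ at right angles to VC; with |CQ| = 18.7 on the right of VC, Q = C + 18.7·(1.00, -0.0297) = (67.9, 52.8). Then |AQ| = |Q − A| = 86.0.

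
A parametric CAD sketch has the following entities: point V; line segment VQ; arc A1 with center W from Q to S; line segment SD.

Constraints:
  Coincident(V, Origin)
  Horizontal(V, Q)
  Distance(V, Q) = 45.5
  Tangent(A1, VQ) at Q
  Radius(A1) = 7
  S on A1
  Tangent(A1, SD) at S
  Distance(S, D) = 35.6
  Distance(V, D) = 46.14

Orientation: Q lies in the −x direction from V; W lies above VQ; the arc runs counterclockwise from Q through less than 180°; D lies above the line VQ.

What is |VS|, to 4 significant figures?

39.21

V is at the origin; VQ is horizontal with |VQ| = 45.5 and Q on the −x side, so Q = (-45.50, 0.000). Tangency of A1 to VQ means the radius WQ is perpendicular to VQ, so W = Q + (0, 7) = (-45.50, 7.000). Since WS ⟂ SD (tangency), |WD| = √(7.0² + 35.6²) = 36.28 regardless of where S sits on A1. So D lies on both circle(V, 46.14) and circle(W, 36.28); the above-VQ intersection is D = (-26.40, 37.84). S is the foot of the tangent from D: S = (-38.95, 4.531).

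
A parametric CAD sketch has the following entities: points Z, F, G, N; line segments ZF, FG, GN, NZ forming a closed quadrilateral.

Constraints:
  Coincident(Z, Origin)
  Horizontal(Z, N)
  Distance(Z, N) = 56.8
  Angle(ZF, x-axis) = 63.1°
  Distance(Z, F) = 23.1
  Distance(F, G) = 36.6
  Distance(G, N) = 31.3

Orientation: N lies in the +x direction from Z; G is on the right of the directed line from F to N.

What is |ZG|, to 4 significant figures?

30.10

Z is at the origin; Z and N share the same y with |ZN| = 56.8 and N in +x, so N = (56.8, 0). ZF runs at 63.1° with |ZF| = 23.1, so F = (10.45, 20.60). G is determined by |FG| = 36.6 and |GN| = 31.3 together: it lies at the intersection of circle(F, 36.6) and circle(N, 31.3). With |FN| = 50.72, the foot of the radical line on FN is 28.91 from F and the perpendicular offset is √(36.6² − 28.91²) = 22.45. Taking the right-of-FN solution: G = (27.75, -11.65).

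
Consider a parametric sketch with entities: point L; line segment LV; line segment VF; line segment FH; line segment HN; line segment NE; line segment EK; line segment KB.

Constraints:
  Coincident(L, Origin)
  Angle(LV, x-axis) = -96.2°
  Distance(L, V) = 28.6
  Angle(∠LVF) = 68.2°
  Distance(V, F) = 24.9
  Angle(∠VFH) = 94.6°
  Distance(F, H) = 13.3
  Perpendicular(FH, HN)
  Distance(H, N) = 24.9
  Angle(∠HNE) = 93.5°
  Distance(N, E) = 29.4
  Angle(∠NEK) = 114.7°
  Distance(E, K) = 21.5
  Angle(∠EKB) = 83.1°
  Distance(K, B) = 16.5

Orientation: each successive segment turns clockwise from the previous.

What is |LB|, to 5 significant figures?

38.996

L is at the origin; LV runs at -96.2° with length 28.6, so V = (-3.0888, -28.433). ∠LVF = 68.2° gives VF at 152.00° from the x-axis; with |VF| = 24.9, F = (-25.074, -16.743). ∠VFH = 94.6° gives FH at 66.600° from the x-axis; with |FH| = 13.3, H = (-19.792, -4.5367). FH ⟂ HN, so HN runs at -23.400°; with |HN| = 24.9, N = (3.0600, -14.426). ∠HNE = 93.5° gives NE at -109.90° from the x-axis; with |NE| = 29.4, E = (-6.9472, -42.070). ∠NEK = 114.7° gives EK at -175.20° from the x-axis; with |EK| = 21.5, K = (-28.372, -43.869). ∠EKB = 83.1° gives KB at 87.900° from the x-axis; with |KB| = 16.5, B = (-27.767, -27.380). Then |LB| = |B − L| = 38.996.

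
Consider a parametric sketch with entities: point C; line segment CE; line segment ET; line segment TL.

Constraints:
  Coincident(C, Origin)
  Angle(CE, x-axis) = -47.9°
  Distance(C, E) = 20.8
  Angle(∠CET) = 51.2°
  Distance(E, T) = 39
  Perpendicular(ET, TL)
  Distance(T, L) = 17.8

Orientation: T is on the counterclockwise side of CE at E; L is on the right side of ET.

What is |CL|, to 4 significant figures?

42.79

∠CET = 51.2°, so ET runs at -47.9° + (180° − 51.2°) = 80.90° from the x-axis; with |ET| = 39.0, T = E + 39.0·(cos 80.90°, sin 80.90°) = (20.11, 23.08). The perpendicularity gives TL at right angles to ET; with |TL| = 17.8 on the right of ET, L = T + 17.8·(0.9874, -0.1582) = (37.69, 20.26). Then |CL| = |L − C| = 42.79.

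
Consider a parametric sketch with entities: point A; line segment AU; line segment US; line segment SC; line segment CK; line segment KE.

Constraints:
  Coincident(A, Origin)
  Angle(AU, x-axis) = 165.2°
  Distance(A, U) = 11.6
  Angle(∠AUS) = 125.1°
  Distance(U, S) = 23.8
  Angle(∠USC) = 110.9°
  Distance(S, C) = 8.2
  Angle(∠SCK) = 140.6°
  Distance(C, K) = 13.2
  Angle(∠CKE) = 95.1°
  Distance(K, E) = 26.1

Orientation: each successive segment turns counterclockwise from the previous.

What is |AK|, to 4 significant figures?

31.10

∠USC = 110.9° gives SC at -70.80° from the x-axis; with |SC| = 8.2, C = (-26.72, -20.11). ∠SCK = 140.6° gives CK at -31.40° from the x-axis; with |CK| = 13.2, K = (-15.46, -26.99). Then |AK| = |K − A| = 31.10.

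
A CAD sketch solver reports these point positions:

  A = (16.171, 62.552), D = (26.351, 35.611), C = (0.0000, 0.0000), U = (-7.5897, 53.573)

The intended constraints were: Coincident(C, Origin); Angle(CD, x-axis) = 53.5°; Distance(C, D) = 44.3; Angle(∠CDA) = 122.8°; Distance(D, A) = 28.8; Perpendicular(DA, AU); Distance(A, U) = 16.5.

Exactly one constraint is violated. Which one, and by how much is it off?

Distance(A, U) = 16.5 — off by 8.90.

C = (0.00, 0.00) ✓; CD at 53.50° ✓; |CD| = 44.30 ✓; ∠CDA = 122.8° ✓; |DA| = 28.80 ✓; ∠(DA, AU) = 90.00° ✓; |AU| = 25.40 ✗.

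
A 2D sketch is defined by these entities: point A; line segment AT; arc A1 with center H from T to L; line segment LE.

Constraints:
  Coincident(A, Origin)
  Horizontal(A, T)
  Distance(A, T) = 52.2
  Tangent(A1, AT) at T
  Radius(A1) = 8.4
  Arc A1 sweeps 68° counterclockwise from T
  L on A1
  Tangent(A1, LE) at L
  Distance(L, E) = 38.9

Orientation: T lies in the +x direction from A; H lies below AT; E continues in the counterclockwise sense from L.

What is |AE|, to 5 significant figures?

50.969

A is at the origin; AT is horizontal with |AT| = 52.2 and T on the +x side, so T = (52.200, 0.0000). Tangency of A1 to AT means the radius HT is perpendicular to AT, so H = T + (0, -8.4) = (52.200, -8.4000). On A1, T sits at bearing 90° from H; a 68° counterclockwise sweep puts L at bearing 158°, so L = H + 8.4·(cos 158°, sin 158°) = (44.412, -5.2533). Tangency of A1 to LE means the radius HL is perpendicular to LE, so LE runs along (−sin 158°, cos 158°); with |LE| = 38.9, E = (29.839, -41.321). Then |AE| = |E − A| = 50.969.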